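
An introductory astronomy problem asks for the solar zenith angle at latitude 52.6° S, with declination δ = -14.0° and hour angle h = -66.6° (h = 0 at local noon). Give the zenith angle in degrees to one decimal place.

cos θ_z = sin φ sin δ + cos φ cos δ cos h = 0.192186 + 0.234053 = 0.426239.
θ_z = arccos(0.426239) = 64.8°.

θ_z = 64.8°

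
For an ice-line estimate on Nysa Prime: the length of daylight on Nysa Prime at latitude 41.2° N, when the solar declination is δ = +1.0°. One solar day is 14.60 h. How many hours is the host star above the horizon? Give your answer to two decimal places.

cos H₀ = −tan φ · tan δ = −tan(+41.2°) × tan(+1.000°) = -0.0153, so H₀ = 1.5861 rad = 90.88°.
Daylight = 2H₀/(2π) × 14.60 h = (1.5861/π) × 14.60 = 7.37 h.

7.37 h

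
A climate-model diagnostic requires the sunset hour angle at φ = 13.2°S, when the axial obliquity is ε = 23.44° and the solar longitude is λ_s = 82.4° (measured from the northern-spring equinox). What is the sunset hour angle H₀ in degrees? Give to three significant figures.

H₀ = 84.2°

Solar declination: sin δ = sin ε · sin λ_s = sin 23.44° × sin 82.4° = 0.39429, so δ = +23.222°.
cos H₀ = −tan φ · tan δ = −tan(-13.2°) × tan(+23.222°) = 0.1006, so H₀ = 1.4700 rad = 84.22°.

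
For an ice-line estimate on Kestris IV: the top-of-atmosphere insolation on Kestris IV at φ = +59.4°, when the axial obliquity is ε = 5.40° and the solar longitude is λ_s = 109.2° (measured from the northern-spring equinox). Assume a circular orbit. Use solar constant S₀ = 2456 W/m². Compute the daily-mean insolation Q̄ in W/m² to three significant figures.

Solar declination: sin δ = sin ε · sin λ_s = sin 5.40° × sin 109.2° = 0.08887, so δ = +5.099°.
cos H₀ = −tan(+59.4°) tan(+5.099°) = -0.1509, H₀ = 1.7222 rad.
Bracket: H₀ sin φ sin δ + cos φ cos δ sin H₀ = 1.7222×0.86074×0.08887 + 0.50904×0.99604×0.98855 = 0.131738 + 0.501219 = 0.632957.
Q̄ = (S₀/π) × [bracket] = (2456/π) × 0.632957 = 494.8 W/m².

Q̄ ≈ 495 W/m²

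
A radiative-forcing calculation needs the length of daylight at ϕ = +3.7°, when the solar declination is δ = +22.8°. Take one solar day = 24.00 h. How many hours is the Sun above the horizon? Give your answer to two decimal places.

12.21 h

cos h₀ = −tan ϕ · tan δ = −tan(+3.7°) × tan(+22.800°) = -0.0272, so h₀ = 1.5980 rad = 91.56°.
Daylight = 2h₀/(2π) × 24.00 h = (1.5980/π) × 24.00 = 12.21 h.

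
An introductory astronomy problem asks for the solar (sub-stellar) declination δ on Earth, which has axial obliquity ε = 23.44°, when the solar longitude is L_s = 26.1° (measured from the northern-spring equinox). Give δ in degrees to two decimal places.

δ = +10.08°

sin δ = sin ε · sin L_s = sin 23.44° × sin 26.1° = 0.175003.
δ = arcsin(0.175003) = +10.08°.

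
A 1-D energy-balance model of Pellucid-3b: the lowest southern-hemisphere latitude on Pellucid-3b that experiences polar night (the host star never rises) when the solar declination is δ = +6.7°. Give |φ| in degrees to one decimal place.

|φ| = 83.3°

Polar night requires cos H₀ = −tan φ tan δ ≥ 1, i.e. tan φ tan δ ≤ −1.
The boundary is |tan φ| · |tan δ| = 1, so |φ| = 90° − |δ| = 90° − 6.7° = 83.3° in the southern hemisphere.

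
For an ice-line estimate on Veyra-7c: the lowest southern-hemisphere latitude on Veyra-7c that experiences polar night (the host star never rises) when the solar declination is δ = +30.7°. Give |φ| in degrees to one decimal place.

Polar night requires cos H₀ = −tan φ tan δ ≥ 1, i.e. tan φ tan δ ≤ −1.
The boundary is |tan φ| · |tan δ| = 1, so |φ| = 90° − |δ| = 90° − 30.7° = 59.3° in the southern hemisphere.

|φ| = 59.3°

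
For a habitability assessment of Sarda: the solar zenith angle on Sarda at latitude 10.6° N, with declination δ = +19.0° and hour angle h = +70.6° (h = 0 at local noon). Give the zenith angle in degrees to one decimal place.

cos θ_z = sin φ sin δ + cos φ cos δ cos h = 0.059889 + 0.308705 = 0.368594.
θ_z = arccos(0.368594) = 68.4°.

θ_z = 68.4°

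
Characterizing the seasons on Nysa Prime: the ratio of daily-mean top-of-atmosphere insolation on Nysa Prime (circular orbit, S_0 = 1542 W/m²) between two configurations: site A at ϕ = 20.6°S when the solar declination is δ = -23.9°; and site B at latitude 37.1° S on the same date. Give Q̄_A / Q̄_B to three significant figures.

Q̄_A / Q̄_B ≈ 0.946

— Configuration A (ϕ=-20.6°):
cos h₀ = −tan(-20.6°) tan(-23.900°) = -0.1666, h₀ = 1.7381 rad.
Bracket: h₀ sin ϕ sin δ + cos ϕ cos δ sin h₀ = 1.7381×-0.35184×-0.40514 + 0.93606×0.91425×0.98603 = 0.247757 + 0.843837 = 1.091594.
Q̄ = (S_0/π) × [bracket] = (1542/π) × 1.091594 = 535.79 W/m².
— Configuration B (ϕ=-37.1°):
cos h₀ = −tan(-37.1°) tan(-23.900°) = -0.3351, h₀ = 1.9126 rad.
Bracket: h₀ sin ϕ sin δ + cos ϕ cos δ sin h₀ = 1.9126×-0.60321×-0.40514 + 0.79758×0.91425×0.94217 = 0.467410 + 0.687019 = 1.154429.
Q̄ = (S_0/π) × [bracket] = (1542/π) × 1.154429 = 566.63 W/m².
Ratio Q̄_A / Q̄_B = 535.79 / 566.63 = 0.9456.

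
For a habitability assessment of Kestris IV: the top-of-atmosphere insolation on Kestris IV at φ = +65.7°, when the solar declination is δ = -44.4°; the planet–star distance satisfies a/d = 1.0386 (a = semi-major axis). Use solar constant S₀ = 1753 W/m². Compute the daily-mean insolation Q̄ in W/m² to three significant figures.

Q̄ ≈ 0.00 W/m²

cos H₀ = −tan(+65.7°) tan(-44.400°) = 2.1688 ≥ 1 ⇒ polar night, H₀ = 0 and Q̄ = 0.
Inverse-square distance factor (a/d)² = 1.0386² = 1.078690.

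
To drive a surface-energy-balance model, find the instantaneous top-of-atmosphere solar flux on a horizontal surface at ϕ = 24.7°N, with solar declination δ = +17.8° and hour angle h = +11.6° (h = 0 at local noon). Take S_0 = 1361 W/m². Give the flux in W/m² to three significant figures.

cos θ_z = sin ϕ sin δ + cos ϕ cos δ cos h = 0.127740 + 0.847350 = 0.975090.
Flux = S_0 · cos θ_z = 1361 × 0.975090 = 1327 W/m².

1.33e+03 W/m²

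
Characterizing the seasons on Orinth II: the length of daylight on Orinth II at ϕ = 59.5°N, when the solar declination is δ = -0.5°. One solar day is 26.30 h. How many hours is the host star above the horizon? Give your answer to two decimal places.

cos h₀ = −tan ϕ · tan δ = −tan(+59.5°) × tan(-0.500°) = 0.0148, so h₀ = 1.5560 rad = 89.15°.
Daylight = 2h₀/(2π) × 26.30 h = (1.5560/π) × 26.30 = 13.03 h.

13.03 h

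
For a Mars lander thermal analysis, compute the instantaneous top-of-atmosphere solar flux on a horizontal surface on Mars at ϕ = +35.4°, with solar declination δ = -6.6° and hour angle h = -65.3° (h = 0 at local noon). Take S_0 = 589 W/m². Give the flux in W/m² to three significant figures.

cos θ_z = sin ϕ sin δ + cos ϕ cos δ cos h = -0.066581 + 0.338358 = 0.271777.
Flux = S_0 · cos θ_z = 589 × 0.271777 = 160.1 W/m².

160 W/m²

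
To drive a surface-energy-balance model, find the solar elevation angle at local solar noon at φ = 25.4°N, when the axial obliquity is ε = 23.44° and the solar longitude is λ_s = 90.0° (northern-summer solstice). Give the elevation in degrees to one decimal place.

88.0°

Solar declination: sin δ = sin ε · sin λ_s = sin 23.44° × sin 90.0° = 0.39779, so δ = +23.440°.
At local noon the hour angle is zero, so the zenith angle equals |φ − δ| = |+25.4° − (+23.440°)| = 1.960°.
Elevation = 90° − 1.960° = 88.0°.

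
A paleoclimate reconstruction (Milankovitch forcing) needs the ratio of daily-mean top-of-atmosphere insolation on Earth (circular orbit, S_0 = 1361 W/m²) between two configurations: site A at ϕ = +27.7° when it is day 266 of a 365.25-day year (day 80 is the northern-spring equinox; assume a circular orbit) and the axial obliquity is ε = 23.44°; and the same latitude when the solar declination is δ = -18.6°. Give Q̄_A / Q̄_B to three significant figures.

Q̄_A / Q̄_B ≈ 1.40

— Configuration A (ϕ=+27.7°):
Solar longitude: L_s = 360° × (266 − 80)/365.25 = 183.326°.
sin δ = sin 23.44° × sin 183.326° = -0.02308, so δ = -1.323°.
cos h₀ = −tan(+27.7°) tan(-1.323°) = 0.0121, h₀ = 1.5587 rad.
Bracket: h₀ sin ϕ sin δ + cos ϕ cos δ sin h₀ = 1.5587×0.46484×-0.02308 + 0.88539×0.99973×0.99993 = -0.016723 + 0.885089 = 0.868366.
Q̄ = (S_0/π) × [bracket] = (1361/π) × 0.868366 = 376.19 W/m².
— Configuration B (ϕ=+27.7°):
cos h₀ = −tan(+27.7°) tan(-18.600°) = 0.1767, h₀ = 1.3932 rad.
Bracket: h₀ sin ϕ sin δ + cos ϕ cos δ sin h₀ = 1.3932×0.46484×-0.31896 + 0.88539×0.94777×0.98427 = -0.206563 + 0.825946 = 0.619383.
Q̄ = (S_0/π) × [bracket] = (1361/π) × 0.619383 = 268.33 W/m².
Ratio Q̄_A / Q̄_B = 376.19 / 268.33 = 1.402.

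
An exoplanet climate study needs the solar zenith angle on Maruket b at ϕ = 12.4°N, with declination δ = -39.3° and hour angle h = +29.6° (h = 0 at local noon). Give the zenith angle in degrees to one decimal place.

θ_z = 58.6°

cos θ_z = sin ϕ sin δ + cos ϕ cos δ cos h = -0.136009 + 0.657154 = 0.521145.
θ_z = arccos(0.521145) = 58.6°.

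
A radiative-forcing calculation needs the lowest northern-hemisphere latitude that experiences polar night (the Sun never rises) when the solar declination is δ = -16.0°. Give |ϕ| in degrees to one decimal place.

Polar night requires cos h₀ = −tan ϕ tan δ ≥ 1, i.e. tan ϕ tan δ ≤ −1.
The boundary is |tan ϕ| · |tan δ| = 1, so |ϕ| = 90° − |δ| = 90° − 16.0° = 74.0° in the northern hemisphere.

|ϕ| = 74.0°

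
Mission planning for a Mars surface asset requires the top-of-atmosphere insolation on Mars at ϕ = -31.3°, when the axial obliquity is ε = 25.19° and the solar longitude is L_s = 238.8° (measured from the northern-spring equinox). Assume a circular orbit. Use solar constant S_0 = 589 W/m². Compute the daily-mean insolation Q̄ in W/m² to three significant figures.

Solar declination: sin δ = sin ε · sin L_s = sin 25.19° × sin 238.8° = -0.36406, so δ = -21.350°.
cos h₀ = −tan(-31.3°) tan(-21.350°) = -0.2377, h₀ = 1.8108 rad.
Bracket: h₀ sin ϕ sin δ + cos ϕ cos δ sin h₀ = 1.8108×-0.51952×-0.36406 + 0.85446×0.93137×0.97135 = 0.342488 + 0.773018 = 1.115506.
Q̄ = (S_0/π) × [bracket] = (589/π) × 1.115506 = 209.1 W/m².

Q̄ ≈ 209 W/m²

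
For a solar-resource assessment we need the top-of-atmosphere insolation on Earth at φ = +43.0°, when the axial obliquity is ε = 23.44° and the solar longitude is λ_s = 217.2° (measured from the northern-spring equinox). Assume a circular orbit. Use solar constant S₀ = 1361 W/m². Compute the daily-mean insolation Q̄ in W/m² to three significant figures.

Solar declination: sin δ = sin ε · sin λ_s = sin 23.44° × sin 217.2° = -0.24050, so δ = -13.916°.
cos H₀ = −tan(+43.0°) tan(-13.916°) = 0.2311, H₀ = 1.3376 rad.
Bracket: H₀ sin φ sin δ + cos φ cos δ sin H₀ = 1.3376×0.68200×-0.24050 + 0.73135×0.97065×0.97294 = -0.219394 + 0.690675 = 0.471281.
Q̄ = (S₀/π) × [bracket] = (1361/π) × 0.471281 = 204.2 W/m².

Q̄ ≈ 204 W/m²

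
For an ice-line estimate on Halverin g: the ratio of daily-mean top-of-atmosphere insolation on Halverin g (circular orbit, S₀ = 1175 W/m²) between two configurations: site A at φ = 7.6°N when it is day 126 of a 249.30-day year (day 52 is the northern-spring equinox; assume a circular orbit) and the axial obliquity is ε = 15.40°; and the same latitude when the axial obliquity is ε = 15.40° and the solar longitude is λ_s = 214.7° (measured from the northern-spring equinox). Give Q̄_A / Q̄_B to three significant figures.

Q̄_A / Q̄_B ≈ 1.07

— Configuration A (φ=+7.6°):
Solar longitude: λ_s = 360° × (126 − 52)/249.30 = 106.859°.
sin δ = sin 15.40° × sin 106.859° = 0.25414, so δ = +14.723°.
cos H₀ = −tan(+7.6°) tan(+14.723°) = -0.0351, H₀ = 1.6059 rad.
Bracket: H₀ sin φ sin δ + cos φ cos δ sin H₀ = 1.6059×0.13226×0.25414 + 0.99122×0.96717×0.99939 = 0.053978 + 0.958093 = 1.012071.
Q̄ = (S₀/π) × [bracket] = (1175/π) × 1.012071 = 378.53 W/m².
— Configuration B (φ=+7.6°):
Solar declination: sin δ = sin ε · sin λ_s = sin 15.40° × sin 214.7° = -0.15118, so δ = -8.695°.
cos H₀ = −tan(+7.6°) tan(-8.695°) = 0.0204, H₀ = 1.5504 rad.
Bracket: H₀ sin φ sin δ + cos φ cos δ sin H₀ = 1.5504×0.13226×-0.15118 + 0.99122×0.98851×0.99979 = -0.031000 + 0.979625 = 0.948625.
Q̄ = (S₀/π) × [bracket] = (1175/π) × 0.948625 = 354.80 W/m².
Ratio Q̄_A / Q̄_B = 378.53 / 354.80 = 1.067.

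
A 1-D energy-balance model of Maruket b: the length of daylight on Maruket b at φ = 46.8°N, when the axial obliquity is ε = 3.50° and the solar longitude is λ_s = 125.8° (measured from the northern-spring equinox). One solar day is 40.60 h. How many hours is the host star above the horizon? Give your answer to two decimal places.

Solar declination: sin δ = sin ε · sin λ_s = sin 3.50° × sin 125.8° = 0.04951, so δ = +2.838°.
cos H₀ = −tan φ · tan δ = −tan(+46.8°) × tan(+2.838°) = -0.0528, so H₀ = 1.6236 rad = 93.03°.
Daylight = 2H₀/(2π) × 40.60 h = (1.6236/π) × 40.60 = 20.98 h.

20.98 h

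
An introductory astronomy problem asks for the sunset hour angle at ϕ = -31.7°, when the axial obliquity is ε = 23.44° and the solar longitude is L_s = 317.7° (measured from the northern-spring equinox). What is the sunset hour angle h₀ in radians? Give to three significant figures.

Solar declination: sin δ = sin ε · sin L_s = sin 23.44° × sin 317.7° = -0.26772, so δ = -15.528°.
cos h₀ = −tan ϕ · tan δ = −tan(-31.7°) × tan(-15.528°) = -0.1716, so h₀ = 1.7433 rad = 99.88°.

h₀ = 1.74 rad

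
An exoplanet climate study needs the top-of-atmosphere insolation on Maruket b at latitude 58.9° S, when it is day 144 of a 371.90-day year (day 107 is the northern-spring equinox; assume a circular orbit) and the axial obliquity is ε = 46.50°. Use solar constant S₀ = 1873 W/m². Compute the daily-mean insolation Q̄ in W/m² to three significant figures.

Solar longitude: λ_s = 360° × (144 − 107)/371.90 = 35.816°.
sin δ = sin 46.50° × sin 35.816° = 0.42448, so δ = +25.118°.
cos H₀ = −tan(-58.9°) tan(+25.118°) = 0.7772, H₀ = 0.6807 rad.
Bracket: H₀ sin φ sin δ + cos φ cos δ sin H₀ = 0.6807×-0.85627×0.42448 + 0.51653×0.90544×0.62931 = -0.247414 + 0.294320 = 0.046906.
Q̄ = (S₀/π) × [bracket] = (1873/π) × 0.046906 = 27.97 W/m².

Q̄ ≈ 28.0 W/m²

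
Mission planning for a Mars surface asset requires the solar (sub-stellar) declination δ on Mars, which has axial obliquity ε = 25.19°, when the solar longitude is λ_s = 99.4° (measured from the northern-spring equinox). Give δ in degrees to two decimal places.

δ = +24.83°

sin δ = sin ε · sin λ_s = sin 25.19° × sin 99.4° = 0.419906.
δ = arcsin(0.419906) = +24.83°.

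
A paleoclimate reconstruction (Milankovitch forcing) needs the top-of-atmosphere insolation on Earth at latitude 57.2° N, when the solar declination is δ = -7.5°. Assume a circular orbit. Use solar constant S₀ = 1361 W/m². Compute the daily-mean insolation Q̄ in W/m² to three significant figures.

cos H₀ = −tan(+57.2°) tan(-7.500°) = 0.2043, H₀ = 1.3651 rad.
Bracket: H₀ sin φ sin δ + cos φ cos δ sin H₀ = 1.3651×0.84057×-0.13053 + 0.54171×0.99144×0.97891 = -0.149778 + 0.525746 = 0.375968.
Q̄ = (S₀/π) × [bracket] = (1361/π) × 0.375968 = 162.9 W/m².

Q̄ ≈ 163 W/m²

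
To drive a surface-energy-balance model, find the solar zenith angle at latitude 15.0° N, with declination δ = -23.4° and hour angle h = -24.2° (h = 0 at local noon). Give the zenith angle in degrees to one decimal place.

cos θ_z = sin ϕ sin δ + cos ϕ cos δ cos h = -0.102789 + 0.808579 = 0.705790.
θ_z = arccos(0.705790) = 45.1°.

θ_z = 45.1°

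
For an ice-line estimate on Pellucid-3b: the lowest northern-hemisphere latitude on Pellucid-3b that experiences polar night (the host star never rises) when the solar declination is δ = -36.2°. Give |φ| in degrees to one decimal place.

Polar night requires cos H₀ = −tan φ tan δ ≥ 1, i.e. tan φ tan δ ≤ −1.
The boundary is |tan φ| · |tan δ| = 1, so |φ| = 90° − |δ| = 90° − 36.2° = 53.8° in the northern hemisphere.

|φ| = 53.8°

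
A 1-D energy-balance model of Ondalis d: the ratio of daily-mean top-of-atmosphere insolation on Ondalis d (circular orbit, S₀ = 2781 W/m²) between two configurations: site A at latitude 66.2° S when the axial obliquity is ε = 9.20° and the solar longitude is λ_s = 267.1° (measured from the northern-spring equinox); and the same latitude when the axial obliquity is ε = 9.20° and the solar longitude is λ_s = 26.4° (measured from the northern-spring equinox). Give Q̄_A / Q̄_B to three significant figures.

— Configuration A (φ=-66.2°):
Solar declination: sin δ = sin ε · sin λ_s = sin 9.20° × sin 267.1° = -0.15968, so δ = -9.188°.
cos H₀ = −tan(-66.2°) tan(-9.188°) = -0.3667, H₀ = 1.9463 rad.
Bracket: H₀ sin φ sin δ + cos φ cos δ sin H₀ = 1.9463×-0.91496×-0.15968 + 0.40355×0.98717×0.93032 = 0.284356 + 0.370614 = 0.654970.
Q̄ = (S₀/π) × [bracket] = (2781/π) × 0.654970 = 579.79 W/m².
— Configuration B (φ=-66.2°):
Solar declination: sin δ = sin ε · sin λ_s = sin 9.20° × sin 26.4° = 0.07109, so δ = +4.077°.
cos H₀ = −tan(-66.2°) tan(+4.077°) = 0.1616, H₀ = 1.4085 rad.
Bracket: H₀ sin φ sin δ + cos φ cos δ sin H₀ = 1.4085×-0.91496×0.07109 + 0.40355×0.99747×0.98686 = -0.091615 + 0.397240 = 0.305625.
Q̄ = (S₀/π) × [bracket] = (2781/π) × 0.305625 = 270.55 W/m².
Ratio Q̄_A / Q̄_B = 579.79 / 270.55 = 2.143.

Q̄_A / Q̄_B ≈ 2.14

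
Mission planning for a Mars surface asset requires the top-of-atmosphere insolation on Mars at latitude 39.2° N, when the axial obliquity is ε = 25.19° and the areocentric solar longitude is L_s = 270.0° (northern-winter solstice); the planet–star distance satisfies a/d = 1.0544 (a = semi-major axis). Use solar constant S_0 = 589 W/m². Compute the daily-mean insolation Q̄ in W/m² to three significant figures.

Q̄ ≈ 69.0 W/m²

sin δ = sin 25.19° × sin 270.0° = -0.42562, so δ = -25.190°.
cos h₀ = −tan(+39.2°) tan(-25.190°) = 0.3836, h₀ = 1.1771 rad.
Bracket: h₀ sin ϕ sin δ + cos ϕ cos δ sin h₀ = 1.1771×0.63203×-0.42562 + 0.77494×0.90490×0.92350 = -0.316645 + 0.647598 = 0.330953.
Inverse-square distance factor (a/d)² = 1.0544² = 1.111759.
Q̄ = (S_0/π) × 1.111759 × [bracket] = (589/π) × 1.111759 × 0.330953 = 68.98 W/m².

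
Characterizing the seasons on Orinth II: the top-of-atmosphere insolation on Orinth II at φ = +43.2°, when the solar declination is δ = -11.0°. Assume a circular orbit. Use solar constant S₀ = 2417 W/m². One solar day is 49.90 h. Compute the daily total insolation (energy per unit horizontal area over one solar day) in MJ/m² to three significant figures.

72.2 MJ/m²

cos H₀ = −tan(+43.2°) tan(-11.000°) = 0.1825, H₀ = 1.3872 rad.
Bracket: H₀ sin φ sin δ + cos φ cos δ sin H₀ = 1.3872×0.68455×-0.19081 + 0.72897×0.98163×0.98320 = -0.181195 + 0.703557 = 0.522362.
Q̄ = (S₀/π) × [bracket] = (2417/π) × 0.522362 = 401.88 W/m².
Daily total = Q̄ × 49.90 h × 3600 s/h = 401.88 × 49.90 × 3600 / 10⁶ = 72.19 MJ/m².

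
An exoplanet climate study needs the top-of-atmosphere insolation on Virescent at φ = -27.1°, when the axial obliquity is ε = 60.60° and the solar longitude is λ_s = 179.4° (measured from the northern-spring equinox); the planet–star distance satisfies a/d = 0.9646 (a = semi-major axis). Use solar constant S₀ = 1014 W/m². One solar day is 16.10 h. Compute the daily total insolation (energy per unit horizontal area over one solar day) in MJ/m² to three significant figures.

Solar declination: sin δ = sin ε · sin λ_s = sin 60.60° × sin 179.4° = 0.00912, so δ = +0.523°.
cos H₀ = −tan(-27.1°) tan(+0.523°) = 0.0047, H₀ = 1.5661 rad.
Bracket: H₀ sin φ sin δ + cos φ cos δ sin H₀ = 1.5661×-0.45554×0.00912 + 0.89021×0.99996×0.99999 = -0.006506 + 0.890165 = 0.883659.
Inverse-square distance factor (a/d)² = 0.9646² = 0.930453.
Q̄ = (S₀/π) × 0.930453 × [bracket] = (1014/π) × 0.930453 × 0.883659 = 265.38 W/m².
Daily total = Q̄ × 16.10 h × 3600 s/h = 265.38 × 16.10 × 3600 / 10⁶ = 15.38 MJ/m².

15.4 MJ/m²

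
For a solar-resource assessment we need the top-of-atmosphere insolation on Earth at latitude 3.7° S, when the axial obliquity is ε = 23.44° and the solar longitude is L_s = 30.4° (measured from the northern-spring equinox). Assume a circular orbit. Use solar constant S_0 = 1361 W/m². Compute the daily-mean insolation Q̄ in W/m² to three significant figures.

Q̄ ≈ 415 W/m²

Solar declination: sin δ = sin ε · sin L_s = sin 23.44° × sin 30.4° = 0.20129, so δ = +11.613°.
cos h₀ = −tan(-3.7°) tan(+11.613°) = 0.0133, h₀ = 1.5575 rad.
Bracket: h₀ sin ϕ sin δ + cos ϕ cos δ sin h₀ = 1.5575×-0.06453×0.20129 + 0.99792×0.97953×0.99991 = -0.020231 + 0.977405 = 0.957174.
Q̄ = (S_0/π) × [bracket] = (1361/π) × 0.957174 = 414.7 W/m².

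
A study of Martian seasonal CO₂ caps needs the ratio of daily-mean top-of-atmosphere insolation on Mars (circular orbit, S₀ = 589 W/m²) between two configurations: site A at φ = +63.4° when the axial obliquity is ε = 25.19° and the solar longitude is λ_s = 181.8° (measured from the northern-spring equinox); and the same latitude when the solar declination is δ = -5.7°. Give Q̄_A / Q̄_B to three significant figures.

Q̄_A / Q̄_B ≈ 1.36

— Configuration A (φ=+63.4°):
Solar declination: sin δ = sin ε · sin λ_s = sin 25.19° × sin 181.8° = -0.01337, so δ = -0.766°.
cos H₀ = −tan(+63.4°) tan(-0.766°) = 0.0267, H₀ = 1.5441 rad.
Bracket: H₀ sin φ sin δ + cos φ cos δ sin H₀ = 1.5441×0.89415×-0.01337 + 0.44776×0.99991×0.99964 = -0.018459 + 0.447559 = 0.429100.
Q̄ = (S₀/π) × [bracket] = (589/π) × 0.429100 = 80.450 W/m².
— Configuration B (φ=+63.4°):
cos H₀ = −tan(+63.4°) tan(-5.700°) = 0.1993, H₀ = 1.3701 rad.
Bracket: H₀ sin φ sin δ + cos φ cos δ sin H₀ = 1.3701×0.89415×-0.09932 + 0.44776×0.99506×0.97993 = -0.121674 + 0.436606 = 0.314932.
Q̄ = (S₀/π) × [bracket] = (589/π) × 0.314932 = 59.045 W/m².
Ratio Q̄_A / Q̄_B = 80.450 / 59.045 = 1.363.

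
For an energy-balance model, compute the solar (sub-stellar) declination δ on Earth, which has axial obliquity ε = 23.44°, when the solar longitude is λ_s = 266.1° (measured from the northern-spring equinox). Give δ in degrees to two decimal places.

sin δ = sin ε · sin λ_s = sin 23.44° × sin 266.1° = -0.396867.
δ = arcsin(-0.396867) = -23.38°.

δ = -23.38°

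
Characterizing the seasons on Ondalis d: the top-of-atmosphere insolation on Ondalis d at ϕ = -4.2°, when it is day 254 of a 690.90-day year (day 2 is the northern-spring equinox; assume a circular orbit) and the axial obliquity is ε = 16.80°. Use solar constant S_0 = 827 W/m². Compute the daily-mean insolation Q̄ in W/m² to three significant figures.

Q̄ ≈ 250 W/m²

Solar longitude: L_s = 360° × (254 − 2)/690.90 = 131.307°.
sin δ = sin 16.80° × sin 131.307° = 0.21712, so δ = +12.540°.
cos h₀ = −tan(-4.2°) tan(+12.540°) = 0.0163, h₀ = 1.5545 rad.
Bracket: h₀ sin ϕ sin δ + cos ϕ cos δ sin h₀ = 1.5545×-0.07324×0.21712 + 0.99731×0.97615×0.99987 = -0.024719 + 0.973398 = 0.948679.
Q̄ = (S_0/π) × [bracket] = (827/π) × 0.948679 = 249.7 W/m².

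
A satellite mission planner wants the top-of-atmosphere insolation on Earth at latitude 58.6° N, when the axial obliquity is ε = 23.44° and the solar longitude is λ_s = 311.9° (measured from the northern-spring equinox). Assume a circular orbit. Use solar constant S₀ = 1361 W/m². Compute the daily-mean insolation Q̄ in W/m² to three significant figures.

Q̄ ≈ 72.1 W/m²

Solar declination: sin δ = sin ε · sin λ_s = sin 23.44° × sin 311.9° = -0.29608, so δ = -17.222°.
cos H₀ = −tan(+58.6°) tan(-17.222°) = 0.5078, H₀ = 1.0381 rad.
Bracket: H₀ sin φ sin δ + cos φ cos δ sin H₀ = 1.0381×0.85355×-0.29608 + 0.52101×0.95516×0.86146 = -0.262348 + 0.428704 = 0.166356.
Q̄ = (S₀/π) × [bracket] = (1361/π) × 0.166356 = 72.07 W/m².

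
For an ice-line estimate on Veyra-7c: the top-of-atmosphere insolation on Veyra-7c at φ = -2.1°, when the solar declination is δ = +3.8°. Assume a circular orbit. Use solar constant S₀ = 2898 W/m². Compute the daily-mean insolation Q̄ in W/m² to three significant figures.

Q̄ ≈ 916 W/m²

cos H₀ = −tan(-2.1°) tan(+3.800°) = 0.0024, H₀ = 1.5684 rad.
Bracket: H₀ sin φ sin δ + cos φ cos δ sin H₀ = 1.5684×-0.03664×0.06627 + 0.99933×0.99780×1.00000 = -0.003808 + 0.997131 = 0.993323.
Q̄ = (S₀/π) × [bracket] = (2898/π) × 0.993323 = 916.3 W/m².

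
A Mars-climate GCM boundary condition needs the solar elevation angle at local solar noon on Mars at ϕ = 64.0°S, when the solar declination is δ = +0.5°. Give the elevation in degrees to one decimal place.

At local noon the hour angle is zero, so the zenith angle equals |ϕ − δ| = |-64.0° − (+0.500°)| = 64.500°.
Elevation = 90° − 64.500° = 25.5°.

25.5°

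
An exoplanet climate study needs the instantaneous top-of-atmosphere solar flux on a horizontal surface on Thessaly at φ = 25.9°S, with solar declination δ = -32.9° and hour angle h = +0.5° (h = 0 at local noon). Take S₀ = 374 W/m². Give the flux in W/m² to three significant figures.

cos θ_z = sin φ sin δ + cos φ cos δ cos h = 0.237260 + 0.755258 = 0.992518.
Flux = S₀ · cos θ_z = 374 × 0.992518 = 371.2 W/m².

371 W/m²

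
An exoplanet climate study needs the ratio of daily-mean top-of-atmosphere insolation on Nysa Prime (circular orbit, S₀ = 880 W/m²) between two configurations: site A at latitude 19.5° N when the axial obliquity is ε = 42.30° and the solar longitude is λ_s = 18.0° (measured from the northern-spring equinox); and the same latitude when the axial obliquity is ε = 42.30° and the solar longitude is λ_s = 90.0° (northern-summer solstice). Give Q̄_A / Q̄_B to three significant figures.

— Configuration A (φ=+19.5°):
Solar declination: sin δ = sin ε · sin λ_s = sin 42.30° × sin 18.0° = 0.20797, so δ = +12.004°.
cos H₀ = −tan(+19.5°) tan(+12.004°) = -0.0753, H₀ = 1.6462 rad.
Bracket: H₀ sin φ sin δ + cos φ cos δ sin H₀ = 1.6462×0.33381×0.20797 + 0.94264×0.97813×0.99716 = 0.114283 + 0.919406 = 1.033689.
Q̄ = (S₀/π) × [bracket] = (880/π) × 1.033689 = 289.55 W/m².
— Configuration B (φ=+19.5°):
Solar declination: sin δ = sin ε · sin λ_s = sin 42.30° × sin 90.0° = 0.67301, so δ = +42.300°.
cos H₀ = −tan(+19.5°) tan(+42.300°) = -0.3222, H₀ = 1.8989 rad.
Bracket: H₀ sin φ sin δ + cos φ cos δ sin H₀ = 1.8989×0.33381×0.67301 + 0.94264×0.73963×0.94666 = 0.426602 + 0.660016 = 1.086618.
Q̄ = (S₀/π) × [bracket] = (880/π) × 1.086618 = 304.38 W/m².
Ratio Q̄_A / Q̄_B = 289.55 / 304.38 = 0.9513.

Q̄_A / Q̄_B ≈ 0.951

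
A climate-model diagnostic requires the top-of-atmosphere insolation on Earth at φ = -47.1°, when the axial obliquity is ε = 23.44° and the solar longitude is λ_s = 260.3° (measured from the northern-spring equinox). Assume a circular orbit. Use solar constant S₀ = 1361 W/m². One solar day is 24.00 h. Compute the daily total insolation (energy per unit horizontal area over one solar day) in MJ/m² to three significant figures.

Solar declination: sin δ = sin ε · sin λ_s = sin 23.44° × sin 260.3° = -0.39210, so δ = -23.085°.
cos H₀ = −tan(-47.1°) tan(-23.085°) = -0.4587, H₀ = 2.0473 rad.
Bracket: H₀ sin φ sin δ + cos φ cos δ sin H₀ = 2.0473×-0.73254×-0.39210 + 0.68072×0.91992×0.88860 = 0.588044 + 0.556448 = 1.144492.
Q̄ = (S₀/π) × [bracket] = (1361/π) × 1.144492 = 495.82 W/m².
Daily total = Q̄ × 24.00 h × 3600 s/h = 495.82 × 24.00 × 3600 / 10⁶ = 42.84 MJ/m².

42.8 MJ/m²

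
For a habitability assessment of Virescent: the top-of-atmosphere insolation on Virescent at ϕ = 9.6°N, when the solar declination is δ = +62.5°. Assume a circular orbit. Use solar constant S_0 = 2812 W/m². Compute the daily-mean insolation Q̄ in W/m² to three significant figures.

cos h₀ = −tan(+9.6°) tan(+62.500°) = -0.3249, h₀ = 1.9017 rad.
Bracket: h₀ sin ϕ sin δ + cos ϕ cos δ sin h₀ = 1.9017×0.16677×0.88701 + 0.98600×0.46175×0.94575 = 0.281312 + 0.430586 = 0.711898.
Q̄ = (S_0/π) × [bracket] = (2812/π) × 0.711898 = 637.2 W/m².

Q̄ ≈ 637 W/m²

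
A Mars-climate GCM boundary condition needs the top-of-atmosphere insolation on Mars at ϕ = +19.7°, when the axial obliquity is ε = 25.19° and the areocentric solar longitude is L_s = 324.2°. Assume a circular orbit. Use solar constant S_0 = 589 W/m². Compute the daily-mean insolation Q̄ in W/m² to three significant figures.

sin δ = sin 25.19° × sin 324.2° = -0.24897, so δ = -14.417°.
cos h₀ = −tan(+19.7°) tan(-14.417°) = 0.0920, h₀ = 1.4786 rad.
Bracket: h₀ sin ϕ sin δ + cos ϕ cos δ sin h₀ = 1.4786×0.33710×-0.24897 + 0.94147×0.96851×0.99576 = -0.124096 + 0.907957 = 0.783861.
Q̄ = (S_0/π) × [bracket] = (589/π) × 0.783861 = 147.0 W/m².

Q̄ ≈ 147 W/m²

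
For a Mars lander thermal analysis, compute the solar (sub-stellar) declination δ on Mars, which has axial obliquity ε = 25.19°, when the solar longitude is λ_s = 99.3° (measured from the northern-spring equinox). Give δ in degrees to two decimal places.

δ = +24.84°

sin δ = sin ε · sin λ_s = sin 25.19° × sin 99.3° = 0.420027.
δ = arcsin(0.420027) = +24.84°.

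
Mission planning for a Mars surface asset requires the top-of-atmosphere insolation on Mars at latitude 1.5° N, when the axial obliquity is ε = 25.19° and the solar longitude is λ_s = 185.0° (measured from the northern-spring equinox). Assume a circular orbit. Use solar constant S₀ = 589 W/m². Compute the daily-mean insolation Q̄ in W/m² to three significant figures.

Q̄ ≈ 187 W/m²

Solar declination: sin δ = sin ε · sin λ_s = sin 25.19° × sin 185.0° = -0.03710, so δ = -2.126°.
cos H₀ = −tan(+1.5°) tan(-2.126°) = 0.0010, H₀ = 1.5698 rad.
Bracket: H₀ sin φ sin δ + cos φ cos δ sin H₀ = 1.5698×0.02618×-0.03710 + 0.99966×0.99931×1.00000 = -0.001525 + 0.998970 = 0.997445.
Q̄ = (S₀/π) × [bracket] = (589/π) × 0.997445 = 187.0 W/m².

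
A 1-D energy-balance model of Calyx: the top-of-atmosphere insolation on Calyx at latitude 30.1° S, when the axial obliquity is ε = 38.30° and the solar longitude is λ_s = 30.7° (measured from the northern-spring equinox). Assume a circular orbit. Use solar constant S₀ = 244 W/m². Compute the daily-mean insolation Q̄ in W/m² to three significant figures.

Q̄ ≈ 45.6 W/m²

Solar declination: sin δ = sin ε · sin λ_s = sin 38.30° × sin 30.7° = 0.31642, so δ = +18.447°.
cos H₀ = −tan(-30.1°) tan(+18.447°) = 0.1934, H₀ = 1.3762 rad.
Bracket: H₀ sin φ sin δ + cos φ cos δ sin H₀ = 1.3762×-0.50151×0.31642 + 0.86515×0.94862×0.98113 = -0.218386 + 0.805212 = 0.586826.
Q̄ = (S₀/π) × [bracket] = (244/π) × 0.586826 = 45.58 W/m².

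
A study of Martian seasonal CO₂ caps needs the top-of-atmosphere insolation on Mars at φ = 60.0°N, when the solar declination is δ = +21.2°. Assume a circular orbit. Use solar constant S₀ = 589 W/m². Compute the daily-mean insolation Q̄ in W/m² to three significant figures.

cos H₀ = −tan(+60.0°) tan(+21.200°) = -0.6718, H₀ = 2.3075 rad.
Bracket: H₀ sin φ sin δ + cos φ cos δ sin H₀ = 2.3075×0.86603×0.36162 + 0.50000×0.93232×0.74072 = 0.722648 + 0.345294 = 1.067942.
Q̄ = (S₀/π) × [bracket] = (589/π) × 1.067942 = 200.2 W/m².

Q̄ ≈ 200 W/m²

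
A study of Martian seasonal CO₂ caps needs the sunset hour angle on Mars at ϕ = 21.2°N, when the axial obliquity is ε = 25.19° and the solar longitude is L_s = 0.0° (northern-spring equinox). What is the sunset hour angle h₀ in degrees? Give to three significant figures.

h₀ = 90.0°

Solar declination: sin δ = sin ε · sin L_s = sin 25.19° × sin 0.0° = 0.00000, so δ = +0.000°.
cos h₀ = −tan ϕ · tan δ = −tan(+21.2°) × tan(+0.000°) = -0.0000, so h₀ = 1.5708 rad = 90.00°.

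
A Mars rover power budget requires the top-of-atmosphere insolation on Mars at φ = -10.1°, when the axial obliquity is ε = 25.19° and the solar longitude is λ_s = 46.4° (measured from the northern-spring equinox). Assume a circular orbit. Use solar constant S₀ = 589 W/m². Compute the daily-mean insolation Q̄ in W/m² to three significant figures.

Q̄ ≈ 160 W/m²

Solar declination: sin δ = sin ε · sin λ_s = sin 25.19° × sin 46.4° = 0.30822, so δ = +17.952°.
cos H₀ = −tan(-10.1°) tan(+17.952°) = 0.0577, H₀ = 1.5131 rad.
Bracket: H₀ sin φ sin δ + cos φ cos δ sin H₀ = 1.5131×-0.17537×0.30822 + 0.98450×0.95131×0.99833 = -0.081787 + 0.935001 = 0.853214.
Q̄ = (S₀/π) × [bracket] = (589/π) × 0.853214 = 160.0 W/m².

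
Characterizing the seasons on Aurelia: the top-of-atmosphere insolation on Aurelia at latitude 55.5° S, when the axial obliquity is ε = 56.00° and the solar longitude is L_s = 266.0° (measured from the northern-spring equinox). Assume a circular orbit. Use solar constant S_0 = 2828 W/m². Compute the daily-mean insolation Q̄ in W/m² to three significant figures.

Solar declination: sin δ = sin ε · sin L_s = sin 56.00° × sin 266.0° = -0.82702, so δ = -55.794°.
cos h₀ = −tan(-55.5°) tan(-55.794°) = -2.1405 ≤ −1 ⇒ polar day, h₀ = π.
Bracket: h₀ sin ϕ sin δ + cos ϕ cos δ sin h₀ = 3.1416×-0.82413×-0.82702 + 0.56641×0.56218×0.00000 = 2.141227 + 0.000000 = 2.141227.
Q̄ = (S_0/π) × [bracket] = (2828/π) × 2.141227 = 1927 W/m².

Q̄ ≈ 1.93e+03 W/m²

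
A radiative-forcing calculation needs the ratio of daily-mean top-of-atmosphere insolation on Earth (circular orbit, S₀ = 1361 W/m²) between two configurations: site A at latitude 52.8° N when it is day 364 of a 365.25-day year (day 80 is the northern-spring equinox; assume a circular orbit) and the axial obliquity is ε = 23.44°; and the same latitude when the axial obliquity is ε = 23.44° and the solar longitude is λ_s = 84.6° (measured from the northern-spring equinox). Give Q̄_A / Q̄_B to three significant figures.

Q̄_A / Q̄_B ≈ 0.137

— Configuration A (φ=+52.8°):
Solar longitude: λ_s = 360° × (364 − 80)/365.25 = 279.918°.
sin δ = sin 23.44° × sin 279.918° = -0.39184, so δ = -23.069°.
cos H₀ = −tan(+52.8°) tan(-23.069°) = 0.5611, H₀ = 0.9751 rad.
Bracket: H₀ sin φ sin δ + cos φ cos δ sin H₀ = 0.9751×0.79653×-0.39184 + 0.60460×0.92003×0.82774 = -0.304341 + 0.460430 = 0.156089.
Q̄ = (S₀/π) × [bracket] = (1361/π) × 0.156089 = 67.621 W/m².
— Configuration B (φ=+52.8°):
Solar declination: sin δ = sin ε · sin λ_s = sin 23.44° × sin 84.6° = 0.39602, so δ = +23.330°.
cos H₀ = −tan(+52.8°) tan(+23.330°) = -0.5682, H₀ = 2.1751 rad.
Bracket: H₀ sin φ sin δ + cos φ cos δ sin H₀ = 2.1751×0.79653×0.39602 + 0.60460×0.91824×0.82289 = 0.686117 + 0.456842 = 1.142959.
Q̄ = (S₀/π) × [bracket] = (1361/π) × 1.142959 = 495.15 W/m².
Ratio Q̄_A / Q̄_B = 67.621 / 495.15 = 0.1366.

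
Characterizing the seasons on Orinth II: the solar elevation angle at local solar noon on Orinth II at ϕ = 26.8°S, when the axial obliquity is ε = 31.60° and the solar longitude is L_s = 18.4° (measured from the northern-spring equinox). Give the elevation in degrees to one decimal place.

Solar declination: sin δ = sin ε · sin L_s = sin 31.60° × sin 18.4° = 0.16540, so δ = +9.520°.
At local noon the hour angle is zero, so the zenith angle equals |ϕ − δ| = |-26.8° − (+9.520°)| = 36.320°.
Elevation = 90° − 36.320° = 53.7°.

53.7°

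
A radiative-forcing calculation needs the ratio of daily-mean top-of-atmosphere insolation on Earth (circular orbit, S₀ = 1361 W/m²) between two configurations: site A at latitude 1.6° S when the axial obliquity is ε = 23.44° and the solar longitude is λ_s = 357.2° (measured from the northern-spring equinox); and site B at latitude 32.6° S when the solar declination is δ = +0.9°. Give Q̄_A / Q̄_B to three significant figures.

— Configuration A (φ=-1.6°):
Solar declination: sin δ = sin ε · sin λ_s = sin 23.44° × sin 357.2° = -0.01943, so δ = -1.113°.
cos H₀ = −tan(-1.6°) tan(-1.113°) = -0.0005, H₀ = 1.5713 rad.
Bracket: H₀ sin φ sin δ + cos φ cos δ sin H₀ = 1.5713×-0.02792×-0.01943 + 0.99961×0.99981×1.00000 = 0.000852 + 0.999420 = 1.000272.
Q̄ = (S₀/π) × [bracket] = (1361/π) × 1.000272 = 433.34 W/m².
— Configuration B (φ=-32.6°):
cos H₀ = −tan(-32.6°) tan(+0.900°) = 0.0100, H₀ = 1.5607 rad.
Bracket: H₀ sin φ sin δ + cos φ cos δ sin H₀ = 1.5607×-0.53877×0.01571 + 0.84245×0.99988×0.99995 = -0.013210 + 0.842307 = 0.829097.
Q̄ = (S₀/π) × [bracket] = (1361/π) × 0.829097 = 359.18 W/m².
Ratio Q̄_A / Q̄_B = 433.34 / 359.18 = 1.206.

Q̄_A / Q̄_B ≈ 1.21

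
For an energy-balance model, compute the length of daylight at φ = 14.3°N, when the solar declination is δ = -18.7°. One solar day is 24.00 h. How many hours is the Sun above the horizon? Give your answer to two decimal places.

cos H₀ = −tan φ · tan δ = −tan(+14.3°) × tan(-18.700°) = 0.0863, so H₀ = 1.4844 rad = 85.05°.
Daylight = 2H₀/(2π) × 24.00 h = (1.4844/π) × 24.00 = 11.34 h.

11.34 h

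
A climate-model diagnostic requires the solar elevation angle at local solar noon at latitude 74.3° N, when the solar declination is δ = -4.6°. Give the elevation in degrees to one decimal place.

At local noon the hour angle is zero, so the zenith angle equals |φ − δ| = |+74.3° − (-4.600°)| = 78.900°.
Elevation = 90° − 78.900° = 11.1°.

11.1°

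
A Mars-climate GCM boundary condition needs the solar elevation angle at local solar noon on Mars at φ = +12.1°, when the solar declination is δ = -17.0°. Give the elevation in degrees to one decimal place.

60.9°

At local noon the hour angle is zero, so the zenith angle equals |φ − δ| = |+12.1° − (-17.000°)| = 29.100°.
Elevation = 90° − 29.100° = 60.9°.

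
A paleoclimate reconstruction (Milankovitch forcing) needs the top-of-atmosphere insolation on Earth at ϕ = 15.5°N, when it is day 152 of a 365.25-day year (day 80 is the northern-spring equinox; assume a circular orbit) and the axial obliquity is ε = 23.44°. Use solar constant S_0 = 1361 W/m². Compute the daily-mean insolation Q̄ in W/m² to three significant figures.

Q̄ ≈ 458 W/m²

Solar longitude: L_s = 360° × (152 − 80)/365.25 = 70.965°.
sin δ = sin 23.44° × sin 70.965° = 0.37604, so δ = +22.088°.
cos h₀ = −tan(+15.5°) tan(+22.088°) = -0.1125, h₀ = 1.6836 rad.
Bracket: h₀ sin ϕ sin δ + cos ϕ cos δ sin h₀ = 1.6836×0.26724×0.37604 + 0.96363×0.92660×0.99365 = 0.169190 + 0.887230 = 1.056420.
Q̄ = (S_0/π) × [bracket] = (1361/π) × 1.056420 = 457.7 W/m².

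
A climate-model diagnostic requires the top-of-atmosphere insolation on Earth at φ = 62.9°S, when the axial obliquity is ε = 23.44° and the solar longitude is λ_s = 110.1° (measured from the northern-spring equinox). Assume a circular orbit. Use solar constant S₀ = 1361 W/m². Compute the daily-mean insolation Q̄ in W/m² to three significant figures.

Solar declination: sin δ = sin ε · sin λ_s = sin 23.44° × sin 110.1° = 0.37356, so δ = +21.935°.
cos H₀ = −tan(-62.9°) tan(+21.935°) = 0.7870, H₀ = 0.6649 rad.
Bracket: H₀ sin φ sin δ + cos φ cos δ sin H₀ = 0.6649×-0.89021×0.37356 + 0.45554×0.92761×0.61699 = -0.221110 + 0.260717 = 0.039607.
Q̄ = (S₀/π) × [bracket] = (1361/π) × 0.039607 = 17.16 W/m².

Q̄ ≈ 17.2 W/m²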